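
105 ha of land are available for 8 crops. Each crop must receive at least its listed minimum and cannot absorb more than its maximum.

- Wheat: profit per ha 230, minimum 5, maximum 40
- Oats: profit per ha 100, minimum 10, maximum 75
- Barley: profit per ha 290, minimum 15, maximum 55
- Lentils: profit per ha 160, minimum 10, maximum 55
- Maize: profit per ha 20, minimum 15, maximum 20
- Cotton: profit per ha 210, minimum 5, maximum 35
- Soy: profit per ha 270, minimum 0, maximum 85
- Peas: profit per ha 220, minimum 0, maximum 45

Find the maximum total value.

22400

Meeting every minimum uses 5+10+15+10+15+5+0+0 = 60 ha, leaving 45.
Rank by profit per ha: Barley 290 > Soy 270 > Wheat 230 > Peas 220 > Cotton 210 > Lentils 160 > Oats 100 > Maize 20.
Barley takes 40 more to reach its cap of 55 — 5 left.
Only 5 left; Soy takes them to reach 5.
Total = 230×5 + 100×10 + 290×55 + 160×10 + 20×15 + 210×5 + 270×5 = 22400.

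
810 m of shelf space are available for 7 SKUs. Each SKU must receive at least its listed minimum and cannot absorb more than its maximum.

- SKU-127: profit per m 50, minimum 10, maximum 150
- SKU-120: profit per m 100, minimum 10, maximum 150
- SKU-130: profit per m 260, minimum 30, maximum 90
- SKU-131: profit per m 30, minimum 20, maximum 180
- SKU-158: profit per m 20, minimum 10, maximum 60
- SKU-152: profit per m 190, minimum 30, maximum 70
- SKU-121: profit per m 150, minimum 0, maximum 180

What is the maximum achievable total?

91200

Meeting every minimum uses 10+10+30+20+10+30+0 = 110 m, leaving 700.
Order the SKUs by profit per m: SKU-130 260 > SKU-152 190 > SKU-121 150 > SKU-120 100 > SKU-127 50 > SKU-131 30 > SKU-158 20.
Give SKU-130 60 more to hit its cap of 90 ; 640 left.
SKU-152: +40 to 70 (cap) ; 600 left.
SKU-121: +180 to 180 (cap) ; 420 left.
Give SKU-120 140 more to hit its cap of 150 ; 280 left.
Give SKU-127 140 more to hit its cap of 150 ; 140 left.
SKU-131 has room for 160 more but only 140 remain, so it gets 160.
Total = 50×150 + 100×150 + 260×90 + 30×160 + 20×10 + 190×70 + 150×180 = 91200.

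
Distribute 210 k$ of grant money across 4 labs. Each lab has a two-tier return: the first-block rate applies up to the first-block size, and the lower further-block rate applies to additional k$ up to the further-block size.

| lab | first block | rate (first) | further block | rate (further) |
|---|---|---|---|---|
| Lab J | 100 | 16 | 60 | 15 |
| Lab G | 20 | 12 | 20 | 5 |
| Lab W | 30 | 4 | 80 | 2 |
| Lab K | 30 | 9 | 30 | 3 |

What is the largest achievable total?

3010

Order all 8 blocks by rate: Lab J/T1 16 > Lab J/T2 15 > Lab G/T1 12 > Lab K/T1 9 > Lab G/T2 5 > Lab W/T1 4 > Lab K/T2 3 > Lab W/T2 2.
Lab J T1 at 16: fill all 100 — 110 left.
Lab J T2 at 15: fill all 60 — 50 left.
Lab G/T1 (12): +20 — 30 left.
Lab K/T1 (9): +30 — 0 left.
Total = 16×100 + 15×60 + 12×20 + 9×30 = 3010.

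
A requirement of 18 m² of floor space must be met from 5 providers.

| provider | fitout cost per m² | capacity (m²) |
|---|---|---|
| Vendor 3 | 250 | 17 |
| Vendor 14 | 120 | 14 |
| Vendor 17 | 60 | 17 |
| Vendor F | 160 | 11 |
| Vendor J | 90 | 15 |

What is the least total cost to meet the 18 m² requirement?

1110

Use providers in increasing cost order.
Vendor 17 at 60: take all 17 m² — 1 still needed.
Vendor J (90): take the remaining 1 — done.
Vendor 14, Vendor F, Vendor 3: unused.
Cost = 17×60 + 1×90 = 1110.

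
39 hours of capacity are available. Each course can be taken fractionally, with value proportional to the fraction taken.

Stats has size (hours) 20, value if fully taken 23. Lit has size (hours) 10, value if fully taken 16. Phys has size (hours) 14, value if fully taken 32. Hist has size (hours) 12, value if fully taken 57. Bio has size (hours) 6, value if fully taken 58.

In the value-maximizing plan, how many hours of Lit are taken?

Best value per unit of size first: Bio 58/6≈9.67, Hist 57/12≈4.75, Phys 32/14≈2.29, Lit 16/10≈1.6, Stats 23/20≈1.15.
Take all of Bio (6 hours, value 58) — 33 hours left.
All 12 hours of Hist fit (value 57) — 21 remain.
Take all of Phys (14 hours, value 32) — 7 hours left.
Only 7 hours remain; take 7/10 of Lit for value 16×7/10 = 11.2.

7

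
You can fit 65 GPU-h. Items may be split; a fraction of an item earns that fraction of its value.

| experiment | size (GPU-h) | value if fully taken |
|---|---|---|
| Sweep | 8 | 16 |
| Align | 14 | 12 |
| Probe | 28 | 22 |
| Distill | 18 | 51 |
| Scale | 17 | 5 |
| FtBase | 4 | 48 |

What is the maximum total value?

143.5

Rank by value-to-size ratio: FtBase 48/4≈12, Distill 51/18≈2.83, Sweep 16/8≈2, Align 12/14≈0.857, Probe 22/28≈0.786, Scale 5/17≈0.294.
All 4 GPU-h of FtBase fit (value 48) → 61 remain.
Take all of Distill (18 GPU-h, value 51) → 43 GPU-h left.
All 8 GPU-h of Sweep fit (value 16) → 35 remain.
Align: take in full, 14 GPU-h for value 12 → 21 left.
Fill the last 21 GPU-h with part of Probe: 21/28 of it earns 16.5.
Total value = 143.5.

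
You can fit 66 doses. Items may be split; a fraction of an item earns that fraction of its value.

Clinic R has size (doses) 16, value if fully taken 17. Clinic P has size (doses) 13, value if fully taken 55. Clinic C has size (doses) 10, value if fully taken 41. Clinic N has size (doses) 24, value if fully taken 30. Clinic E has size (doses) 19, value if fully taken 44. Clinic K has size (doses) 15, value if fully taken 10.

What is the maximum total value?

Sort by value density: Clinic P 55/13≈4.23, Clinic C 41/10≈4.1, Clinic E 44/19≈2.32, Clinic N 30/24≈1.25, Clinic R 17/16≈1.06, Clinic K 10/15≈0.667.
Take all of Clinic P (13 doses, value 55) → 53 doses left.
Clinic C: take in full, 10 doses for value 41 → 43 left.
Take all of Clinic E (19 doses, value 44) → 24 doses left.
Take all of Clinic N (24 doses, value 30) → 0 doses left.
Total value = 170.

170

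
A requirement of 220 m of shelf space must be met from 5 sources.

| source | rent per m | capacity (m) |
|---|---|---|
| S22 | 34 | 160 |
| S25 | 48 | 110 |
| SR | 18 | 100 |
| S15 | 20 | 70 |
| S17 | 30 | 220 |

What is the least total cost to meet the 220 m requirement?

Fill from the cheapest source first.
SR at 18: take all 100 m ; 120 still needed.
Take 70 from S15 at 20 ; need 50 more.
S17 (30): take the remaining 50 ; done.
S22, S25: unused.
Cost = 100×18 + 70×20 + 50×30 = 4700.

4700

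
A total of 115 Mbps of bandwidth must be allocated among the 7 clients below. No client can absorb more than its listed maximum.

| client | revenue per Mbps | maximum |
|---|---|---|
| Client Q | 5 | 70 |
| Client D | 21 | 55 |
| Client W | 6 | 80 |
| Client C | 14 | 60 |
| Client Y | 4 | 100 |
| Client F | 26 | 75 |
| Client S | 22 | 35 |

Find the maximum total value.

Rank by revenue per Mbps: Client F 26 > Client S 22 > Client D 21 > Client C 14 > Client W 6 > Client Q 5 > Client Y 4.
Client F takes 75 to reach its cap of 75 — 40 left.
Give Client S 35 to hit its cap of 35 — 5 left.
Client D has room for 55 but only 5 remain, so it gets 5.
Total = 21×5 + 26×75 + 22×35 = 2825.

2825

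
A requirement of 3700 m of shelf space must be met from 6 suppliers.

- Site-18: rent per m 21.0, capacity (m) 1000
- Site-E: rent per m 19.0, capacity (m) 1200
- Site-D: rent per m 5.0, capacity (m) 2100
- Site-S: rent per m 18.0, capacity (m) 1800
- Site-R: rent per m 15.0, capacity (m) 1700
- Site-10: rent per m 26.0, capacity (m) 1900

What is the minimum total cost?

34500

Use suppliers in increasing cost order.
Site-D at 5.0: take all 2100 m → 1600 still needed.
Site-R (15.0): take the remaining 1600 → done.
Site-S, Site-E, Site-18, Site-10: unused.
Cost = 2100×5.0 + 1600×15.0 = 34500.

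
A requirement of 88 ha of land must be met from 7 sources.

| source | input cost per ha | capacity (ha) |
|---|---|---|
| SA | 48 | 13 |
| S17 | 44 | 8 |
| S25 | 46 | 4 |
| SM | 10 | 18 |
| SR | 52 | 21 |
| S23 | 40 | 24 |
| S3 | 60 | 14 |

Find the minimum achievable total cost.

3392

Cheapest first:
SM at 10: take all 18 ha → 70 still needed.
S23 at 40: take all 24 ha → 46 still needed.
S17 (44): use full 8 → 38 ha to go.
Take 4 from S25 at 46 → need 34 more.
Take 13 from SA at 48 → need 21 more.
SR (52): use full 21 → 0 ha to go.
S3: unused.
Cost = 18×10 + 24×40 + 8×44 + 4×46 + 13×48 + 21×52 = 3392.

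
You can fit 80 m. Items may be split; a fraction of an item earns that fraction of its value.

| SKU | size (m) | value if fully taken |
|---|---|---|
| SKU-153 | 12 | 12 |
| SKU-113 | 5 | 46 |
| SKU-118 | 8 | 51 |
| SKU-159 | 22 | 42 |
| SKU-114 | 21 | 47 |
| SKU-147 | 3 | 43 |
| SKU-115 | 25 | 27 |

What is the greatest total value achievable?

Rank by value-to-size ratio: SKU-147 43/3≈14.3, SKU-113 46/5≈9.2, SKU-118 51/8≈6.38, SKU-114 47/21≈2.24, SKU-159 42/22≈1.91, SKU-115 27/25≈1.08, SKU-153 12/12≈1.
Take all of SKU-147 (3 m, value 43) → 77 m left.
Take all of SKU-113 (5 m, value 46) → 72 m left.
SKU-118: take in full, 8 m for value 51 → 64 left.
Take all of SKU-114 (21 m, value 47) → 43 m left.
SKU-159: take in full, 22 m for value 42 → 21 left.
Only 21 m remain; take 21/25 of SKU-115 for value 27×21/25 = 22.68.
Total value = 251.68.

251.68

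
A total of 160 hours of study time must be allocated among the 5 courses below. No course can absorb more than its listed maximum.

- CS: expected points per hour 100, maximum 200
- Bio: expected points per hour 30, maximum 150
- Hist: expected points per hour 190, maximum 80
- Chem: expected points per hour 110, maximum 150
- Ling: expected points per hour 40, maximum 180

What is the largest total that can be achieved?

24000

Highest expected points per hour first: Hist 190 > Chem 110 > CS 100 > Ling 40 > Bio 30.
Hist: +80 to 80 (cap) — 80 left.
Only 80 left; Chem takes them to reach 80.
Total = 190×80 + 110×80 = 24000.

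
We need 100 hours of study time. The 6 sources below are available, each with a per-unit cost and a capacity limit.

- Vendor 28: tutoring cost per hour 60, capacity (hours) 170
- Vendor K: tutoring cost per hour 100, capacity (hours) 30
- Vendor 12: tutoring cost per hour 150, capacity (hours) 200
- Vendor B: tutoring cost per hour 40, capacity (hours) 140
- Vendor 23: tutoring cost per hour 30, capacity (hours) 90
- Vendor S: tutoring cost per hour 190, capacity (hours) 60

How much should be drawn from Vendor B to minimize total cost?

10

Use sources in increasing cost order.
Vendor 23 at 30: take all 90 hours ; 10 still needed.
Take 10 from Vendor B at 40 to finish.
Vendor 28, Vendor K, Vendor 12, Vendor S: unused.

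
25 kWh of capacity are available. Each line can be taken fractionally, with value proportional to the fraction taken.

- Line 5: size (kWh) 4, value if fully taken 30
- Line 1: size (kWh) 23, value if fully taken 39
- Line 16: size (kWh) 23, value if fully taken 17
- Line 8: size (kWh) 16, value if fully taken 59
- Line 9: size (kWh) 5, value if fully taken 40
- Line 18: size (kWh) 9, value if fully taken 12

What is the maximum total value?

129

Rank by value-to-size ratio: Line 9 40/5≈8, Line 5 30/4≈7.5, Line 8 59/16≈3.69, Line 1 39/23≈1.7, Line 18 12/9≈1.33, Line 16 17/23≈0.739.
All 5 kWh of Line 9 fit (value 40) → 20 remain.
All 4 kWh of Line 5 fit (value 30) → 16 remain.
Line 8: take in full, 16 kWh for value 59 → 0 left.
Total value = 129.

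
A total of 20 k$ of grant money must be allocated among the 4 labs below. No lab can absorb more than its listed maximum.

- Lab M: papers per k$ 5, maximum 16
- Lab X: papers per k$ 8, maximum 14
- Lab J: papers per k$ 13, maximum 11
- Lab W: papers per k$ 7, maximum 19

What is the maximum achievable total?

215

Rank by papers per k$: Lab J 13 > Lab X 8 > Lab W 7 > Lab M 5.
Lab J takes 11 to reach its cap of 11 — 9 left.
Lab X: +9 (room for 14) → 9. Pool exhausted.
Total = 8×9 + 13×11 = 215.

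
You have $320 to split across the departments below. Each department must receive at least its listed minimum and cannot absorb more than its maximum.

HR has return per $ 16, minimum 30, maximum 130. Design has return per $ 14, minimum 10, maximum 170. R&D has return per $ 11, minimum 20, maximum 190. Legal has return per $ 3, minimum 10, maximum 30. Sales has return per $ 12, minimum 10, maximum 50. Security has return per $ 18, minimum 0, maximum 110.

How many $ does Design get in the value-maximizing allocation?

Meeting every minimum uses 30+10+20+10+10+0 = 80 $, leaving 240.
Highest return per $ first: Security 18 > HR 16 > Design 14 > Sales 12 > R&D 11 > Legal 3.
Security: +110 to 110 (cap) ; 130 left.
Give HR 100 more to hit its cap of 130 ; 30 left.
Design: +30 (room for 160) → 40. Pool exhausted.

40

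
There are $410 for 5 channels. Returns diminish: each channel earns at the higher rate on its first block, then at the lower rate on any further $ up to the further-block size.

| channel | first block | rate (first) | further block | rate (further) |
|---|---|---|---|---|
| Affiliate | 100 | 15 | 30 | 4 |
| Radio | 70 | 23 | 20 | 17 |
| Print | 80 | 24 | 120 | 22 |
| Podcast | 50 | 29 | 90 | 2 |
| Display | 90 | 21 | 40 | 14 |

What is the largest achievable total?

9510

Treat each block as its own option and order by rate: Podcast/first 29 > Print/first 24 > Radio/first 23 > Print/second 22 > Display/first 21 > Radio/second 17 > Affiliate/first 15 > Display/second 14 > Affiliate/second 4 > Podcast/second 2.
Podcast first at 29: fill all 50 — 360 left.
Fill Print first block (80 at 24) — 280 left.
Radio first at 23: fill all 70 — 210 left.
Print/second (22): +120 — 90 left.
Fill Display first block (90 at 21) — 0 left.
Total = 29×50 + 24×80 + 23×70 + 22×120 + 21×90 = 9510.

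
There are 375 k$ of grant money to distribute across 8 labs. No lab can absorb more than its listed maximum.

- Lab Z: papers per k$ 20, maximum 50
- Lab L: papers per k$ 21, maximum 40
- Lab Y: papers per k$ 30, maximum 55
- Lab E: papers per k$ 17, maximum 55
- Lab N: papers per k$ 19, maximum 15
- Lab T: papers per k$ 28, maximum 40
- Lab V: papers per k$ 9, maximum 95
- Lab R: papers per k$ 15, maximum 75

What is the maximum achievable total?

7360

Rank by papers per k$: Lab Y 30 > Lab T 28 > Lab L 21 > Lab Z 20 > Lab N 19 > Lab E 17 > Lab R 15 > Lab V 9.
Give Lab Y 55 to hit its cap of 55 — 320 left.
Give Lab T 40 to hit its cap of 40 — 280 left.
Lab L takes 40 to reach its cap of 40 — 240 left.
Lab Z: +50 to 50 (cap) — 190 left.
Lab N: +15 to 15 (cap) — 175 left.
Give Lab E 55 to hit its cap of 55 — 120 left.
Lab R: +75 to 75 (cap) — 45 left.
Lab V has room for 95 but only 45 remain, so it gets 45.
Total = 20×50 + 21×40 + 30×55 + 17×55 + 19×15 + 28×40 + 9×45 + 15×75 = 7360.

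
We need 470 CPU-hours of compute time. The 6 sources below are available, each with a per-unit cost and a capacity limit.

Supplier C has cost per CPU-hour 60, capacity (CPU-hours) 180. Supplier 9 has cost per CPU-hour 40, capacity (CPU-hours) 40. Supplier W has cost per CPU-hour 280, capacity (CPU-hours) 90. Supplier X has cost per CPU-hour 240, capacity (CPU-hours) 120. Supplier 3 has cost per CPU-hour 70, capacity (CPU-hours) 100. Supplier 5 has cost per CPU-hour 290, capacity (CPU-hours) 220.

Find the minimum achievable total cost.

Use sources in increasing cost order.
Take 40 from Supplier 9 at 40 — need 430 more.
Supplier C (60): use full 180 — 250 CPU-hours to go.
Supplier 3 at 70: take all 100 CPU-hours — 150 still needed.
Supplier X (240): use full 120 — 30 CPU-hours to go.
Supplier W at 280: take 30 of its 90 — requirement met.
Supplier 5: unused.
Cost = 40×40 + 180×60 + 100×70 + 120×240 + 30×280 = 56600.

56600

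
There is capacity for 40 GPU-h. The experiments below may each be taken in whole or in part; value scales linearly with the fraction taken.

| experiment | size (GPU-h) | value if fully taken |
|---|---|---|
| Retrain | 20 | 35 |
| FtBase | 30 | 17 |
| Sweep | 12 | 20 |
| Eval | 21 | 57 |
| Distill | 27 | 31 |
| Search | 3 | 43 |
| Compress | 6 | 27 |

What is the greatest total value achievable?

144.5

Sort by value density: Search 43/3≈14.3, Compress 27/6≈4.5, Eval 57/21≈2.71, Retrain 35/20≈1.75, Sweep 20/12≈1.67, Distill 31/27≈1.15, FtBase 17/30≈0.567.
Search: take in full, 3 GPU-h for value 43 — 37 left.
All 6 GPU-h of Compress fit (value 27) — 31 remain.
Eval: take in full, 21 GPU-h for value 57 — 10 left.
Fill the last 10 GPU-h with part of Retrain: 10/20 of it earns 17.5.
Total value = 144.5.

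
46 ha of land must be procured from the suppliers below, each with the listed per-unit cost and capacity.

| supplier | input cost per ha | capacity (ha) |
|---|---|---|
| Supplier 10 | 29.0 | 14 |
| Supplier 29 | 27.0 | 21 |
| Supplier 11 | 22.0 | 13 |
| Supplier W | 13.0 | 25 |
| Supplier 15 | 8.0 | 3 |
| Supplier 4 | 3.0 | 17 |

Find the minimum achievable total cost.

Use suppliers in increasing cost order.
Supplier 4 at 3.0: take all 17 ha — 29 still needed.
Supplier 15 at 8.0: take all 3 ha — 26 still needed.
Supplier W at 13.0: take all 25 ha — 1 still needed.
Take 1 from Supplier 11 at 22.0 to finish.
Supplier 29, Supplier 10: unused.
Cost = 17×3.0 + 3×8.0 + 25×13.0 + 1×22.0 = 422.

422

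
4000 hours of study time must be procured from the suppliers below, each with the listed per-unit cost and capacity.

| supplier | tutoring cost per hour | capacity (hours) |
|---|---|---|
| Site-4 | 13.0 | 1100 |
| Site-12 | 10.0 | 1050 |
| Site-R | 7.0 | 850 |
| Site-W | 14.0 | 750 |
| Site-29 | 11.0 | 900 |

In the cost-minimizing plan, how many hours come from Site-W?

100

Use suppliers in increasing cost order.
Site-R (7.0): use full 850 — 3150 hours to go.
Site-12 at 10.0: take all 1050 hours — 2100 still needed.
Site-29 (11.0): use full 900 — 1200 hours to go.
Site-4 at 13.0: take all 1100 hours — 100 still needed.
Site-W at 14.0: take 100 of its 750 — requirement met.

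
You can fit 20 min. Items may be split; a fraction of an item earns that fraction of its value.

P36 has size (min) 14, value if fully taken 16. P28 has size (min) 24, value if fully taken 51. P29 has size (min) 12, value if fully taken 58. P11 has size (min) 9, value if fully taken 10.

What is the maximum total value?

75

Rank by value-to-size ratio: P29 58/12≈4.83, P28 51/24≈2.12, P36 16/14≈1.14, P11 10/9≈1.11.
Take all of P29 (12 min, value 58) — 8 min left.
Fill the last 8 min with part of P28: 8/24 of it earns 17.
Total value = 75.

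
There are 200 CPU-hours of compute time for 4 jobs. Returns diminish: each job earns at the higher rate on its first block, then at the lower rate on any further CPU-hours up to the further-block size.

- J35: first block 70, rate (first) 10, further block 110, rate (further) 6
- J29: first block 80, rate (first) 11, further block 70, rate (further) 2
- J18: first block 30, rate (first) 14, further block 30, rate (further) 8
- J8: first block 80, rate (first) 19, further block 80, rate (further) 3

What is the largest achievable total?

Order all 8 blocks by rate: J8/T1 19 > J18/T1 14 > J29/T1 11 > J35/T1 10 > J18/T2 8 > J35/T2 6 > J8/T2 3 > J29/T2 2.
Fill J8 T1 block (80 at 19) → 120 left.
J18/T1 (14): +30 → 90 left.
J29/T1 (11): +80 → 10 left.
10 remain; put them into J35 T1 at 10.
Total = 19×80 + 14×30 + 11×80 + 10×10 = 2920.

2920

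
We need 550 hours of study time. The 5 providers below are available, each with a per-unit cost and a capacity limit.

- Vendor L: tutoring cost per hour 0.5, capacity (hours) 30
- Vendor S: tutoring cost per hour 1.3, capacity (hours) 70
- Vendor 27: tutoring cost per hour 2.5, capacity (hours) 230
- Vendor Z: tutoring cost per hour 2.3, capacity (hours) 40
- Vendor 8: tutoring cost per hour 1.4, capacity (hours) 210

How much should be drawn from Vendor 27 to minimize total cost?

200

Fill from the cheapest provider first.
Take 30 from Vendor L at 0.5 ; need 520 more.
Vendor S at 1.3: take all 70 hours ; 450 still needed.
Vendor 8 at 1.4: take all 210 hours ; 240 still needed.
Vendor Z at 2.3: take all 40 hours ; 200 still needed.
Vendor 27 at 2.5: take 200 of its 230 ; requirement met.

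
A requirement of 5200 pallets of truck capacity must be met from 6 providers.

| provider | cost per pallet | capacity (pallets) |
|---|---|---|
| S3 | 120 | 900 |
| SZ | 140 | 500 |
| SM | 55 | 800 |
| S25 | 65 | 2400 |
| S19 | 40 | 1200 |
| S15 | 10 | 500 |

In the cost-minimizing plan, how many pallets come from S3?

Fill from the cheapest provider first.
Take 500 from S15 at 10 — need 4700 more.
S19 (40): use full 1200 — 3500 pallets to go.
Take 800 from SM at 55 — need 2700 more.
S25 at 65: take all 2400 pallets — 300 still needed.
Take 300 from S3 at 120 to finish.
SZ: unused.

300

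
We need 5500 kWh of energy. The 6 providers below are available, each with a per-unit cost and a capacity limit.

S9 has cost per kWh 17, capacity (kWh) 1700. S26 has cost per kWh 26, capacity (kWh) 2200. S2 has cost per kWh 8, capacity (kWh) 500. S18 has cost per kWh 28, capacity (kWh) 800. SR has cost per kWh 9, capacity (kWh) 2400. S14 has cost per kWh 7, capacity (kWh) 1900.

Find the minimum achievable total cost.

50800

Use providers in increasing cost order.
S14 (7): use full 1900 → 3600 kWh to go.
Take 500 from S2 at 8 → need 3100 more.
Take 2400 from SR at 9 → need 700 more.
S9 at 17: take 700 of its 1700 → requirement met.
S26, S18: unused.
Cost = 1900×7 + 500×8 + 2400×9 + 700×17 = 50800.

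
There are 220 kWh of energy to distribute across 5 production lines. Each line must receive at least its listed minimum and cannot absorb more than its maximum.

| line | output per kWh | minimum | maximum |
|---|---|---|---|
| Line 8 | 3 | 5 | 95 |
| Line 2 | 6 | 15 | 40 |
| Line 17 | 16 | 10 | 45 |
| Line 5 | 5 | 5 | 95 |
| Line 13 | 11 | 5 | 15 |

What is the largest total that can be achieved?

Meeting every minimum uses 5+15+10+5+5 = 40 kWh, leaving 180.
Order the production lines by output per kWh: Line 17 16 > Line 13 11 > Line 2 6 > Line 5 5 > Line 8 3.
Give Line 17 35 more to hit its cap of 45 — 145 left.
Line 13: +10 to 15 (cap) — 135 left.
Line 2 takes 25 more to reach its cap of 40 — 110 left.
Give Line 5 90 more to hit its cap of 95 — 20 left.
Only 20 left; Line 8 takes them to reach 25.
Total = 3×25 + 6×40 + 16×45 + 5×95 + 11×15 = 1675.

1675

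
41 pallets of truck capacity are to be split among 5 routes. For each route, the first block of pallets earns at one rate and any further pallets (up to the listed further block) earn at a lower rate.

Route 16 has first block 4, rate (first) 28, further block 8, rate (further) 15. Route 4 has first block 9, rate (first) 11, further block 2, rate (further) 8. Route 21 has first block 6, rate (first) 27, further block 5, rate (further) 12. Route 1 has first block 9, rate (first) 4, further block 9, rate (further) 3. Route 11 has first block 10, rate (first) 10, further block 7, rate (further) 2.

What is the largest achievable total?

643

Treat each block as its own option and order by rate: Route 16/T1 28 > Route 21/T1 27 > Route 16/T2 15 > Route 21/T2 12 > Route 4/T1 11 > Route 11/T1 10 > Route 4/T2 8 > Route 1/T1 4 > Route 1/T2 3 > Route 11/T2 2.
Route 16/T1 (28): +4 → 37 left.
Route 21 T1 at 27: fill all 6 → 31 left.
Route 16/T2 (15): +8 → 23 left.
Route 21 T2 at 12: fill all 5 → 18 left.
Route 4 T1 at 11: fill all 9 → 9 left.
Route 11/T1: +9 of 10 at 10; pool empty.
Total = 28×4 + 27×6 + 15×8 + 12×5 + 11×9 + 10×9 = 643.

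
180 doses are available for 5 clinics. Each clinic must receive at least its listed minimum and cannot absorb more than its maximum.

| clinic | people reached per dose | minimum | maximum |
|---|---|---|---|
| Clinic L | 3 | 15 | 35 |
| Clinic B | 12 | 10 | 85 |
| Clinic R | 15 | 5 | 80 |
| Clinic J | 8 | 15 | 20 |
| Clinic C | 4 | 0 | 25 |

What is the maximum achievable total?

2205

Meeting every minimum uses 15+10+5+15+0 = 45 doses, leaving 135.
Order the clinics by people reached per dose: Clinic R 15 > Clinic B 12 > Clinic J 8 > Clinic C 4 > Clinic L 3.
Clinic R: +75 to 80 (cap) — 60 left.
Clinic B has room for 75 more but only 60 remain, so it gets 70.
Total = 3×15 + 12×70 + 15×80 + 8×15 = 2205.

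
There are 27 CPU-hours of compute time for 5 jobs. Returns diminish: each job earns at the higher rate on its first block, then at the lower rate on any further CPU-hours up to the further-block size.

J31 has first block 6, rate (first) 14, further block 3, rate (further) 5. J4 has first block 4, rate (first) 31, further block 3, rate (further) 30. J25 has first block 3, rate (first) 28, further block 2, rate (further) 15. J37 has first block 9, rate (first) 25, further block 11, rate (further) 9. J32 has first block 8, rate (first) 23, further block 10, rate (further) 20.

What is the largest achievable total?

Order all 10 blocks by rate: J4/first 31 > J4/second 30 > J25/first 28 > J37/first 25 > J32/first 23 > J32/second 20 > J25/second 15 > J31/first 14 > J37/second 9 > J31/second 5.
J4/first (31): +4 → 23 left.
J4/second (30): +3 → 20 left.
Fill J25 first block (3 at 28) → 17 left.
J37 first at 25: fill all 9 → 8 left.
J32/first (23): +8 → 0 left.
Total = 31×4 + 30×3 + 28×3 + 25×9 + 23×8 = 707.

707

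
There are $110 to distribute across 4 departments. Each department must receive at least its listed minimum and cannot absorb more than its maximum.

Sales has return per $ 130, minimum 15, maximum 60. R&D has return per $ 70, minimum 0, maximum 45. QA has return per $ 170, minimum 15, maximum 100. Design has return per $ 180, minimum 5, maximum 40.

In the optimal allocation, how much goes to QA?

55

Meeting every minimum uses 15+0+15+5 = 35 $, leaving 75.
Rank by return per $: Design 180 > QA 170 > Sales 130 > R&D 70.
Give Design 35 more to hit its cap of 40 → 40 left.
QA: +40 (room for 85) → 55. Pool exhausted.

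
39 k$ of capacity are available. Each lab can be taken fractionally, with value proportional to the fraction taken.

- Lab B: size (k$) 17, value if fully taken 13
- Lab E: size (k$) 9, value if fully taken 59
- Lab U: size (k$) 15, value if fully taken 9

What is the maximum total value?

79.8

Best value per unit of size first: Lab E 59/9≈6.56, Lab B 13/17≈0.765, Lab U 9/15≈0.6.
Lab E: take in full, 9 k$ for value 59 → 30 left.
Take all of Lab B (17 k$, value 13) → 13 k$ left.
Fill the last 13 k$ with part of Lab U: 13/15 of it earns 7.8.
Total value = 79.8.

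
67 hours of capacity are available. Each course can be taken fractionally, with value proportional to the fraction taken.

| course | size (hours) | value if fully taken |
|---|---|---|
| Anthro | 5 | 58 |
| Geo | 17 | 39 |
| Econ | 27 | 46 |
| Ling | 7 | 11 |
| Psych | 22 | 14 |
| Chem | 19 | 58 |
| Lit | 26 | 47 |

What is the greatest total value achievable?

202

Sort by value density: Anthro 58/5≈11.6, Chem 58/19≈3.05, Geo 39/17≈2.29, Lit 47/26≈1.81, Econ 46/27≈1.7, Ling 11/7≈1.57, Psych 14/22≈0.636.
All 5 hours of Anthro fit (value 58) ; 62 remain.
Chem: take in full, 19 hours for value 58 ; 43 left.
All 17 hours of Geo fit (value 39) ; 26 remain.
Lit: take in full, 26 hours for value 47 ; 0 left.
Total value = 202.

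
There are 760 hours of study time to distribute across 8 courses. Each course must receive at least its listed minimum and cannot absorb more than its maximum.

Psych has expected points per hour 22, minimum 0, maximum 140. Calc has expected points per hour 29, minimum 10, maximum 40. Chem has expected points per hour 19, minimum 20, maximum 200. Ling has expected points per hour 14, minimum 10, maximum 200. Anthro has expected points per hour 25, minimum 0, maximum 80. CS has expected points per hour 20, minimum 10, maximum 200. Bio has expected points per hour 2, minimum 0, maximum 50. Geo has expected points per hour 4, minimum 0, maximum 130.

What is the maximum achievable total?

15440

Meeting every minimum uses 0+10+20+10+0+10+0+0 = 50 hours, leaving 710.
Highest expected points per hour first: Calc 29 > Anthro 25 > Psych 22 > CS 20 > Chem 19 > Ling 14 > Geo 4 > Bio 2.
Calc: +30 to 40 (cap) — 680 left.
Anthro takes 80 more to reach its cap of 80 — 600 left.
Give Psych 140 more to hit its cap of 140 — 460 left.
CS takes 190 more to reach its cap of 200 — 270 left.
Give Chem 180 more to hit its cap of 200 — 90 left.
Ling has room for 190 more but only 90 remain, so it gets 100.
Total = 22×140 + 29×40 + 19×200 + 14×100 + 25×80 + 20×200 = 15440.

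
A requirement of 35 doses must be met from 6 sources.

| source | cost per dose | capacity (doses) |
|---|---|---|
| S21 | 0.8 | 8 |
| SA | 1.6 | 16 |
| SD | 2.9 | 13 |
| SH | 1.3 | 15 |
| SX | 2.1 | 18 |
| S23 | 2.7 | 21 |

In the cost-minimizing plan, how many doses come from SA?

Cheapest first:
S21 at 0.8: take all 8 doses — 27 still needed.
SH (1.3): use full 15 — 12 doses to go.
Take 12 from SA at 1.6 to finish.
SX, S23, SD: unused.

12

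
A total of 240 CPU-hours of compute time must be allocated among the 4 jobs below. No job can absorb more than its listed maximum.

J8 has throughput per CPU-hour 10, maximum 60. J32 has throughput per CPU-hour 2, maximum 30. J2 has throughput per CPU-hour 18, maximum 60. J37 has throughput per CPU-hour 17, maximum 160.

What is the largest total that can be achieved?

4000

Rank by throughput per CPU-hour: J2 18 > J37 17 > J8 10 > J32 2.
Give J2 60 to hit its cap of 60 → 180 left.
J37 takes 160 to reach its cap of 160 → 20 left.
J8: +20 (room for 60) → 20. Pool exhausted.
Total = 10×20 + 18×60 + 17×160 = 4000.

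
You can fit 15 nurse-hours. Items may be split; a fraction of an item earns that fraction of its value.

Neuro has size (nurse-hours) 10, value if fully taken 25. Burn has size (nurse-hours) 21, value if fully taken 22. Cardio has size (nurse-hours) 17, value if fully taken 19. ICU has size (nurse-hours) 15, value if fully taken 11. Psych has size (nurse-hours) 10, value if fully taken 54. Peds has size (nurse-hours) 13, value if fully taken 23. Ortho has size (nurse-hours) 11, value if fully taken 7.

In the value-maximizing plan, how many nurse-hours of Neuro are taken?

Sort by value density: Psych 54/10≈5.4, Neuro 25/10≈2.5, Peds 23/13≈1.77, Cardio 19/17≈1.12, Burn 22/21≈1.05, ICU 11/15≈0.733, Ortho 7/11≈0.636.
All 10 nurse-hours of Psych fit (value 54) ; 5 remain.
5 nurse-hours left: a 5/10 share of Neuro gives 25×5/10 = 12.5.

5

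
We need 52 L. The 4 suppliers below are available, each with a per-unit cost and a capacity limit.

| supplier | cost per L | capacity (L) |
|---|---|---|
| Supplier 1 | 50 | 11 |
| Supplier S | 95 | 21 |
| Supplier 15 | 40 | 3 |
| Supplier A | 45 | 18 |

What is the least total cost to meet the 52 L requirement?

3380

Fill from the cheapest supplier first.
Supplier 15 (40): use full 3 ; 49 L to go.
Supplier A (45): use full 18 ; 31 L to go.
Take 11 from Supplier 1 at 50 ; need 20 more.
Take 20 from Supplier S at 95 to finish.
Cost = 3×40 + 18×45 + 11×50 + 20×95 = 3380.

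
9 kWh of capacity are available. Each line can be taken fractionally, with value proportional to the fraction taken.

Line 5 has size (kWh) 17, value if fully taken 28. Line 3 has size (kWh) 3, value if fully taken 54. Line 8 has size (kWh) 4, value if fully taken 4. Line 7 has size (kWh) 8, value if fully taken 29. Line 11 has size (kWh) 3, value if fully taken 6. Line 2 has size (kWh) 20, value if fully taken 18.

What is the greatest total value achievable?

Sort by value density: Line 3 54/3≈18, Line 7 29/8≈3.62, Line 11 6/3≈2, Line 5 28/17≈1.65, Line 8 4/4≈1, Line 2 18/20≈0.9.
All 3 kWh of Line 3 fit (value 54) — 6 remain.
6 kWh left: a 6/8 share of Line 7 gives 29×6/8 = 21.75.
Total value = 75.75.

75.75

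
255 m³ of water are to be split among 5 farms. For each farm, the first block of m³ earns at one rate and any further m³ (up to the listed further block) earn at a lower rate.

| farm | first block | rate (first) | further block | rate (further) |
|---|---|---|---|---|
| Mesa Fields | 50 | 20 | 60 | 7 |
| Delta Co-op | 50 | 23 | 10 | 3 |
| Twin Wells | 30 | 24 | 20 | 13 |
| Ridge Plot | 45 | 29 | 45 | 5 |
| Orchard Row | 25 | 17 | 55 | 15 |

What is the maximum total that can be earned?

Rank every tier by rate: Ridge Plot/tier1 29 > Twin Wells/tier1 24 > Delta Co-op/tier1 23 > Mesa Fields/tier1 20 > Orchard Row/tier1 17 > Orchard Row/tier2 15 > Twin Wells/tier2 13 > Mesa Fields/tier2 7 > Ridge Plot/tier2 5 > Delta Co-op/tier2 3.
Fill Ridge Plot tier1 block (45 at 29) ; 210 left.
Twin Wells tier1 at 24: fill all 30 ; 180 left.
Fill Delta Co-op tier1 block (50 at 23) ; 130 left.
Mesa Fields/tier1 (20): +50 ; 80 left.
Orchard Row/tier1 (17): +25 ; 55 left.
Orchard Row tier2 at 15: fill all 55 ; 0 left.
Total = 29×45 + 24×30 + 23×50 + 20×50 + 17×25 + 15×55 = 5425.

5425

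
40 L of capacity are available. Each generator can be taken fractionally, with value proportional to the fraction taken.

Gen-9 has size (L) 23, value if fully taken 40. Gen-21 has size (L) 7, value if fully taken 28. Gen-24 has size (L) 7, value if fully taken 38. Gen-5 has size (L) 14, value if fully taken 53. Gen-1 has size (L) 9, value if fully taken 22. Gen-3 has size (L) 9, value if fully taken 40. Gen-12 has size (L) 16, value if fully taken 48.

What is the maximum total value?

168

Best value per unit of size first: Gen-24 38/7≈5.43, Gen-3 40/9≈4.44, Gen-21 28/7≈4, Gen-5 53/14≈3.79, Gen-12 48/16≈3, Gen-1 22/9≈2.44, Gen-9 40/23≈1.74.
Take all of Gen-24 (7 L, value 38) → 33 L left.
All 9 L of Gen-3 fit (value 40) → 24 remain.
All 7 L of Gen-21 fit (value 28) → 17 remain.
Gen-5: take in full, 14 L for value 53 → 3 left.
Fill the last 3 L with part of Gen-12: 3/16 of it earns 9.
Total value = 168.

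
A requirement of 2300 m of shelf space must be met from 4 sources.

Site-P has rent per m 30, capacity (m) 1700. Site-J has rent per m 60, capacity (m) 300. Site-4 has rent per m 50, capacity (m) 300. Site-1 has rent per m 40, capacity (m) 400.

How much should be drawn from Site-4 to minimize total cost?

Cheapest first:
Site-P (30): use full 1700 ; 600 m to go.
Site-1 at 40: take all 400 m ; 200 still needed.
Site-4 at 50: take 200 of its 300 ; requirement met.
Site-J: unused.

200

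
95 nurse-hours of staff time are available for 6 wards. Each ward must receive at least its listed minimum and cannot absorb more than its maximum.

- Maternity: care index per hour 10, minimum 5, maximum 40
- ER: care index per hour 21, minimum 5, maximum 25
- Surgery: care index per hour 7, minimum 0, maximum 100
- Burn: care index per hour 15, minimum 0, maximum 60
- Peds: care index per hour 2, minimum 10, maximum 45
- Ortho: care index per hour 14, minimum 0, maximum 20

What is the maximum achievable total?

Meeting every minimum uses 5+5+0+0+10+0 = 20 nurse-hours, leaving 75.
Rank by care index per hour: ER 21 > Burn 15 > Ortho 14 > Maternity 10 > Surgery 7 > Peds 2.
ER takes 20 more to reach its cap of 25 → 55 left.
Burn has room for 60 more but only 55 remain, so it gets 55.
Total = 10×5 + 21×25 + 15×55 + 2×10 = 1420.

1420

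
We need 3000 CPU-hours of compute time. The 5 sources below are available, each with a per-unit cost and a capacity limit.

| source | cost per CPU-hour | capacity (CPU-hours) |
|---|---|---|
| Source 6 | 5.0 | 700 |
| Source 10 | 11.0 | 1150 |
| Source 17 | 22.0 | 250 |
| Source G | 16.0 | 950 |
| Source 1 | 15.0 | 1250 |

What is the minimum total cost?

33400

Fill from the cheapest source first.
Source 6 at 5.0: take all 700 CPU-hours ; 2300 still needed.
Source 10 at 11.0: take all 1150 CPU-hours ; 1150 still needed.
Source 1 (15.0): take the remaining 1150 ; done.
Source G, Source 17: unused.
Cost = 700×5.0 + 1150×11.0 + 1150×15.0 = 33400.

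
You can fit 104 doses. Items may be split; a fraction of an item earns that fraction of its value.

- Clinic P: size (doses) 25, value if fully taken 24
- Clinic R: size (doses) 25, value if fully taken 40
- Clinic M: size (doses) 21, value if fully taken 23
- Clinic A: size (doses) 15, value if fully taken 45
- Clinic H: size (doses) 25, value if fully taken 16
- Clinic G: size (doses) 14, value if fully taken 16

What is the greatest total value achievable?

Best value per unit of size first: Clinic A 45/15≈3, Clinic R 40/25≈1.6, Clinic G 16/14≈1.14, Clinic M 23/21≈1.1, Clinic P 24/25≈0.96, Clinic H 16/25≈0.64.
Clinic A: take in full, 15 doses for value 45 — 89 left.
Take all of Clinic R (25 doses, value 40) — 64 doses left.
All 14 doses of Clinic G fit (value 16) — 50 remain.
Take all of Clinic M (21 doses, value 23) — 29 doses left.
Clinic P: take in full, 25 doses for value 24 — 4 left.
Only 4 doses remain; take 4/25 of Clinic H for value 16×4/25 = 2.56.
Total value = 150.56.

150.56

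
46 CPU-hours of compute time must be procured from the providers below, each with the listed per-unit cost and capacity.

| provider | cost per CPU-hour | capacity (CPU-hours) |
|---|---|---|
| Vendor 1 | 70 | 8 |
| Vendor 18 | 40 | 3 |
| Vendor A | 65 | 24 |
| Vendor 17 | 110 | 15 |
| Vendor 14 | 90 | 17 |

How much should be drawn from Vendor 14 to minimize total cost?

Fill from the cheapest provider first.
Vendor 18 (40): use full 3 — 43 CPU-hours to go.
Vendor A at 65: take all 24 CPU-hours — 19 still needed.
Take 8 from Vendor 1 at 70 — need 11 more.
Take 11 from Vendor 14 at 90 to finish.
Vendor 17: unused.

11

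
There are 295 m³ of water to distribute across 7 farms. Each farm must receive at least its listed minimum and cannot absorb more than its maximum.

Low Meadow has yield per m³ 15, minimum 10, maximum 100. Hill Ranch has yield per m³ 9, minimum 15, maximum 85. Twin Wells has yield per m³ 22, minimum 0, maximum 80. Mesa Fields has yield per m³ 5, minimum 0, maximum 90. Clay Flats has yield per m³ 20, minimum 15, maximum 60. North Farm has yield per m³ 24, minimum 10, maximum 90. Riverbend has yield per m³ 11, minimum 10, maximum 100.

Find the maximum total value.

5965

Meeting every minimum uses 10+15+0+0+15+10+10 = 60 m³, leaving 235.
Highest yield per m³ first: North Farm 24 > Twin Wells 22 > Clay Flats 20 > Low Meadow 15 > Riverbend 11 > Hill Ranch 9 > Mesa Fields 5.
North Farm: +80 to 90 (cap) — 155 left.
Twin Wells takes 80 more to reach its cap of 80 — 75 left.
Clay Flats: +45 to 60 (cap) — 30 left.
Only 30 left; Low Meadow takes them to reach 40.
Total = 15×40 + 9×15 + 22×80 + 20×60 + 24×90 + 11×10 = 5965.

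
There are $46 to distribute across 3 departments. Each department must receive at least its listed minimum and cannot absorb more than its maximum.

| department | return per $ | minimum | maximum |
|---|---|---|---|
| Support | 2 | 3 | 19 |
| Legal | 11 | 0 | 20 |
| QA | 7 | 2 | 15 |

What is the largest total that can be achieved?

Meeting every minimum uses 3+0+2 = 5 $, leaving 41.
Order the departments by return per $: Legal 11 > QA 7 > Support 2.
Legal: +20 to 20 (cap) — 21 left.
QA takes 13 more to reach its cap of 15 — 8 left.
Only 8 left; Support takes them to reach 11.
Total = 2×11 + 11×20 + 7×15 = 347.

347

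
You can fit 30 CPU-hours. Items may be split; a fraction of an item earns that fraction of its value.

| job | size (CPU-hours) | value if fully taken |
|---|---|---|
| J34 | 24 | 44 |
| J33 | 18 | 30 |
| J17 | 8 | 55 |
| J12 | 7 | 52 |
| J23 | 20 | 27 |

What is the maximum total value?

Best value per unit of size first: J12 52/7≈7.43, J17 55/8≈6.88, J34 44/24≈1.83, J33 30/18≈1.67, J23 27/20≈1.35.
J12: take in full, 7 CPU-hours for value 52 → 23 left.
J17: take in full, 8 CPU-hours for value 55 → 15 left.
Fill the last 15 CPU-hours with part of J34: 15/24 of it earns 27.5.
Total value = 134.5.

134.5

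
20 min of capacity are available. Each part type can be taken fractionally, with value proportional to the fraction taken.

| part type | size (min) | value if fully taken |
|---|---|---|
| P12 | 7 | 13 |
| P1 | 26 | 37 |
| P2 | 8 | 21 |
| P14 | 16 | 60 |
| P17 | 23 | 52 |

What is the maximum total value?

70.5

Rank by value-to-size ratio: P14 60/16≈3.75, P2 21/8≈2.62, P17 52/23≈2.26, P12 13/7≈1.86, P1 37/26≈1.42.
Take all of P14 (16 min, value 60) → 4 min left.
Fill the last 4 min with part of P2: 4/8 of it earns 10.5.
Total value = 70.5.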